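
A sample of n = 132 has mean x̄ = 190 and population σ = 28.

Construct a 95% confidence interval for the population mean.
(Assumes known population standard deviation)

Confidence level: 95%, α = 0.05
z_0.025 = 1.960
SE = σ/√n = 28/√132 = 2.4371
Margin of error = 1.960 × 2.4371 = 4.7767
CI: x̄ ± margin = 190 ± 4.7767
CI: (185.2233, 194.7767)

Answer: (185.2233, 194.7767)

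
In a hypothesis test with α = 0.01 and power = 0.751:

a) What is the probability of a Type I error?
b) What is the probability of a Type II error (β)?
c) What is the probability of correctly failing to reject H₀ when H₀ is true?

a) Type I error probability = α = 0.01
b) Power = P(reject H₀ | H₁ true) = 1 - β = 0.751, so Type II error probability = β = 1 - Power = 0.249
c) P(fail to reject H₀ | H₀ true) = 1 - α = 0.99

Answer: a) 0.01, b) 0.249, c) 0.99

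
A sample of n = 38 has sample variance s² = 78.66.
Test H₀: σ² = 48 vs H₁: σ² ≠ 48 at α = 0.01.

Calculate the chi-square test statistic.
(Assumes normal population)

Answer: χ² = 60.6337, fail to reject H₀

Derivation:
df = n - 1 = 37
χ² = (n-1)s²/σ₀² = 37×78.66/48 = 60.6337
Critical values: χ²_{0.995,37} = 18.586, χ²_{0.005,37} = 62.883
Rejection region: χ² < 18.586 or χ² > 62.883
Decision: fail to reject H₀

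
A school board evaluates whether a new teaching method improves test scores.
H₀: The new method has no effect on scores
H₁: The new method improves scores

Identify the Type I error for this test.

Type I error (α): Rejecting H₀ when H₀ is true
Type II error (β): Failing to reject H₀ when H₁ is true

Answer: Concluding the new method improves scores when it actually doesn't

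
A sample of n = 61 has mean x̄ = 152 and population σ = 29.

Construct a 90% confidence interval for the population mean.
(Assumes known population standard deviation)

Confidence level: 90%, α = 0.1
z_0.05 = 1.645
SE = σ/√n = 29/√61 = 3.7131
Margin of error = 1.645 × 3.7131 = 6.1080
CI: x̄ ± margin = 152 ± 6.1080
CI: (145.8920, 158.1080)

Answer: (145.8920, 158.1080)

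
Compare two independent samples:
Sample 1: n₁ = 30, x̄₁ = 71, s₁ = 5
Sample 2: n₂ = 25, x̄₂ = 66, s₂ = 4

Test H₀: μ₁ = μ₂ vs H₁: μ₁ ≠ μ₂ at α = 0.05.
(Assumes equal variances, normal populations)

Pooled variance: s²_p = [29×5² + 24×4²]/(53) = 20.9245
s_p = 4.5743
SE = s_p×√(1/n₁ + 1/n₂) = 4.5743×√(1/30 + 1/25) = 1.2387
t = (x̄₁ - x̄₂)/SE = (71 - 66)/1.2387 = 4.0365
df = 53, t-critical = ±2.006
Decision: reject H₀

Answer: t = 4.0365, reject H₀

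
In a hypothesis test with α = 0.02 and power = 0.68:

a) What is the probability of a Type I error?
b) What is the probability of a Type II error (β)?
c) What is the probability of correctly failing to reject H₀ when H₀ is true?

a) Type I error probability = α = 0.02
b) Power = P(reject H₀ | H₁ true) = 1 - β = 0.68, so Type II error probability = β = 1 - Power = 0.32
c) P(fail to reject H₀ | H₀ true) = 1 - α = 0.98

Answer: a) 0.02, b) 0.32, c) 0.98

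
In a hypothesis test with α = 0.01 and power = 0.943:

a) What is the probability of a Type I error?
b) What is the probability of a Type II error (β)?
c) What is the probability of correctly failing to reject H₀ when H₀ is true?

Answer: a) 0.01, b) 0.057, c) 0.99

Derivation:
a) Type I error probability = α = 0.01
b) Power = P(reject H₀ | H₁ true) = 1 - β = 0.943, so Type II error probability = β = 1 - Power = 0.057
c) P(fail to reject H₀ | H₀ true) = 1 - α = 0.99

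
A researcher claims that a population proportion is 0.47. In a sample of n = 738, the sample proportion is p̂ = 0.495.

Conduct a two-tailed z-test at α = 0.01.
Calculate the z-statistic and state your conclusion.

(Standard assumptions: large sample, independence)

H₀: p = 0.47, H₁: p ≠ 0.47
Standard error: SE = √(p₀(1-p₀)/n) = √(0.47×0.53/738) = 0.018372
z-statistic: z = (p̂ - p₀)/SE = (0.495 - 0.47)/0.018372 = 1.3608
Critical value: z_0.005 = ±2.576
p-value = 0.1736
Decision: fail to reject H₀ at α = 0.01

Answer: z = 1.3608, fail to reject H₀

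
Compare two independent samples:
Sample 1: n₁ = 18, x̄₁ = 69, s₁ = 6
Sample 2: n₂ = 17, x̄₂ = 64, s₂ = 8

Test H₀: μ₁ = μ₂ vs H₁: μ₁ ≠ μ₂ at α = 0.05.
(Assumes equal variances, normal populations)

Answer: t = 2.0997, reject H₀

Derivation:
Pooled variance: s²_p = [17×6² + 16×8²]/(33) = 49.5758
s_p = 7.0410
SE = s_p×√(1/n₁ + 1/n₂) = 7.0410×√(1/18 + 1/17) = 2.3813
t = (x̄₁ - x̄₂)/SE = (69 - 64)/2.3813 = 2.0997
df = 33, t-critical = ±2.035
Decision: reject H₀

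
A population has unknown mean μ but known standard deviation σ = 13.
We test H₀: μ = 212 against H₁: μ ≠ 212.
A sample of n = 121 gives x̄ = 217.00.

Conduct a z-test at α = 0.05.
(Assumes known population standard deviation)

Standard error: SE = σ/√n = 13/√121 = 1.1818
z-statistic: z = (x̄ - μ₀)/SE = (217.00 - 212)/1.1818 = 4.2308
Critical value: ±1.960
p-value < 0.0001
Decision: reject H₀

Answer: z = 4.2308, reject H₀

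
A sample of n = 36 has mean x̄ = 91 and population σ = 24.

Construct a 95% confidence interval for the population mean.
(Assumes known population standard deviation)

Confidence level: 95%, α = 0.05
z_0.025 = 1.960
SE = σ/√n = 24/√36 = 4.0000
Margin of error = 1.960 × 4.0000 = 7.8400
CI: x̄ ± margin = 91 ± 7.8400
CI: (83.1600, 98.8400)

Answer: (83.1600, 98.8400)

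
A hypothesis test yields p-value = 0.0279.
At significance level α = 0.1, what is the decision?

Compare p-value to α:
0.0279 < 0.1
Decision: reject H₀

Answer: reject H₀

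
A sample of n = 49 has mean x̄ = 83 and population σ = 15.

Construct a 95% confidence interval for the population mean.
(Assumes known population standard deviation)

Answer: (78.7999, 87.2001)

Derivation:
Confidence level: 95%, α = 0.05
z_0.025 = 1.960
SE = σ/√n = 15/√49 = 2.1429
Margin of error = 1.960 × 2.1429 = 4.2001
CI: x̄ ± margin = 83 ± 4.2001
CI: (78.7999, 87.2001)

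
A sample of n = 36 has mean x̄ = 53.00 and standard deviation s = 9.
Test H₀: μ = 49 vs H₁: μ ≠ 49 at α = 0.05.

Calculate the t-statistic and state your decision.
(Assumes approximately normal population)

Answer: t = 2.6667, reject H₀

Derivation:
df = n - 1 = 35
SE = s/√n = 9/√36 = 1.5000
t = (x̄ - μ₀)/SE = (53.00 - 49)/1.5000 = 2.6667
Critical value: t_{0.025,35} = ±2.030
p-value ≈ 0.0115
Decision: reject H₀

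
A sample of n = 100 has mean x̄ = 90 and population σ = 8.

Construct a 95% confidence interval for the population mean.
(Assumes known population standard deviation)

Confidence level: 95%, α = 0.05
z_0.025 = 1.960
SE = σ/√n = 8/√100 = 0.8000
Margin of error = 1.960 × 0.8000 = 1.5680
CI: x̄ ± margin = 90 ± 1.5680
CI: (88.4320, 91.5680)

Answer: (88.4320, 91.5680)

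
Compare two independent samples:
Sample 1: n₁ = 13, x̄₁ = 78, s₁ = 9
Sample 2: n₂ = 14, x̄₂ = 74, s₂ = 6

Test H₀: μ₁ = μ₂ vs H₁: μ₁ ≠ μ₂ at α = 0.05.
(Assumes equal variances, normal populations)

Pooled variance: s²_p = [12×9² + 13×6²]/(25) = 57.6000
s_p = 7.5895
SE = s_p×√(1/n₁ + 1/n₂) = 7.5895×√(1/13 + 1/14) = 2.9232
t = (x̄₁ - x̄₂)/SE = (78 - 74)/2.9232 = 1.3684
df = 25, t-critical = ±2.060
Decision: fail to reject H₀

Answer: t = 1.3684, fail to reject H₀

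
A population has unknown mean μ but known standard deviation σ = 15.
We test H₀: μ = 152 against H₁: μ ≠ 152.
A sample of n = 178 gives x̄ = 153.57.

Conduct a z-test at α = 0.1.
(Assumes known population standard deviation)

Standard error: SE = σ/√n = 15/√178 = 1.1243
z-statistic: z = (x̄ - μ₀)/SE = (153.57 - 152)/1.1243 = 1.3964
Critical value: ±1.645
p-value = 0.1626
Decision: fail to reject H₀

Answer: z = 1.3964, fail to reject H₀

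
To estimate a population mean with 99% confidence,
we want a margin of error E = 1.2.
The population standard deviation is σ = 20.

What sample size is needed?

z_0.005 = 2.576
n = (z×σ/E)² = (2.576×20/1.2)²
n = 1843.2711
Round up: n = 1844

Answer: n = 1844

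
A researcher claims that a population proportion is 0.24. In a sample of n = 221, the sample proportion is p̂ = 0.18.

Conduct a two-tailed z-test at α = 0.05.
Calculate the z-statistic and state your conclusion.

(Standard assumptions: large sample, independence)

H₀: p = 0.24, H₁: p ≠ 0.24
Standard error: SE = √(p₀(1-p₀)/n) = √(0.24×0.76/221) = 0.028729
z-statistic: z = (p̂ - p₀)/SE = (0.18 - 0.24)/0.028729 = -2.0885
Critical value: z_0.025 = ±1.960
p-value = 0.0368
Decision: reject H₀ at α = 0.05

Answer: z = -2.0885, reject H₀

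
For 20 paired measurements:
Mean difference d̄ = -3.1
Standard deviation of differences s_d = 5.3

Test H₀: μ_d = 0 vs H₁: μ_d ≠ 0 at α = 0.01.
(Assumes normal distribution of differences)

df = n - 1 = 19
SE = s_d/√n = 5.3/√20 = 1.1851
t = d̄/SE = -3.1/1.1851 = -2.6158
Critical value: t_{0.005,19} = ±2.861
p-value ≈ 0.0170
Decision: fail to reject H₀

Answer: t = -2.6158, fail to reject H₀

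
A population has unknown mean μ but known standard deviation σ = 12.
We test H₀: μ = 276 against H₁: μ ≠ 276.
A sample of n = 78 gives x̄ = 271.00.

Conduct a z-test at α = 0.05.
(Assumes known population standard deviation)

Standard error: SE = σ/√n = 12/√78 = 1.3587
z-statistic: z = (x̄ - μ₀)/SE = (271.00 - 276)/1.3587 = -3.6800
Critical value: ±1.960
p-value = 0.0002
Decision: reject H₀

Answer: z = -3.6800, reject H₀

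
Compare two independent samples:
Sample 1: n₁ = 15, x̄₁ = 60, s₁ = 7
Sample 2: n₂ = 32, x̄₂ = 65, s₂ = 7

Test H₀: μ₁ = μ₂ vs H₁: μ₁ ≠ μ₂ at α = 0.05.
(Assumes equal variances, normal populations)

Pooled variance: s²_p = [14×7² + 31×7²]/(45) = 49.0000
s_p = 7.0000
SE = s_p×√(1/n₁ + 1/n₂) = 7.0000×√(1/15 + 1/32) = 2.1904
t = (x̄₁ - x̄₂)/SE = (60 - 65)/2.1904 = -2.2827
df = 45, t-critical = ±2.014
Decision: reject H₀

Answer: t = -2.2827, reject H₀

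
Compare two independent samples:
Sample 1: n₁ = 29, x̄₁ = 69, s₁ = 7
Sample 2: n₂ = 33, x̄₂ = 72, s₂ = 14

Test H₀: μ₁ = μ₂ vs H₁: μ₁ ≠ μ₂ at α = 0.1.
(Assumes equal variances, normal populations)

Answer: t = -1.0442, fail to reject H₀

Derivation:
Pooled variance: s²_p = [28×7² + 32×14²]/(60) = 127.4000
s_p = 11.2872
SE = s_p×√(1/n₁ + 1/n₂) = 11.2872×√(1/29 + 1/33) = 2.8729
t = (x̄₁ - x̄₂)/SE = (69 - 72)/2.8729 = -1.0442
df = 60, t-critical = ±1.671
Decision: fail to reject H₀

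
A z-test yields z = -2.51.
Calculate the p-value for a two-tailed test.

Answer: p-value ≈ 0.0121

Derivation:
For z = -2.51:
p = 2×P(Z > |-2.51|) = 2×(1 - Φ(2.51)) = 0.0121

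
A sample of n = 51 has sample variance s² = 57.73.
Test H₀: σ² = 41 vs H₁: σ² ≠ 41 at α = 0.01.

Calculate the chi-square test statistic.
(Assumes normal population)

df = n - 1 = 50
χ² = (n-1)s²/σ₀² = 50×57.73/41 = 70.4024
Critical values: χ²_{0.995,50} = 27.991, χ²_{0.005,50} = 79.490
Rejection region: χ² < 27.991 or χ² > 79.490
Decision: fail to reject H₀

Answer: χ² = 70.4024, fail to reject H₀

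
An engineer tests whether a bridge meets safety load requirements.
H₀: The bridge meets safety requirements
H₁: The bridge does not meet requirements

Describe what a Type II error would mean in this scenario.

Type I error: rejecting H₀ when it is actually true (false positive).
Type II error: failing to reject H₀ when H₁ is actually true (false negative).

Answer: Declaring an unsafe bridge to be safe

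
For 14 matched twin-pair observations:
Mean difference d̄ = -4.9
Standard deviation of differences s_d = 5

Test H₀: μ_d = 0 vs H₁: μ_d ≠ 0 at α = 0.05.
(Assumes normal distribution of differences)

df = n - 1 = 13
SE = s_d/√n = 5/√14 = 1.3363
t = d̄/SE = -4.9/1.3363 = -3.6668
Critical value: t_{0.025,13} = ±2.160
p-value ≈ 0.0028
Decision: reject H₀

Answer: t = -3.6668, reject H₀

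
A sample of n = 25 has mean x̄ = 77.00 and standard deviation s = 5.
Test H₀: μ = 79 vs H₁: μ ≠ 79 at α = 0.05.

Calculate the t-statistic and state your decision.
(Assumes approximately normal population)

df = n - 1 = 24
SE = s/√n = 5/√25 = 1.0000
t = (x̄ - μ₀)/SE = (77.00 - 79)/1.0000 = -2.0000
Critical value: t_{0.025,24} = ±2.064
p-value ≈ 0.0569
Decision: fail to reject H₀

Answer: t = -2.0000, fail to reject H₀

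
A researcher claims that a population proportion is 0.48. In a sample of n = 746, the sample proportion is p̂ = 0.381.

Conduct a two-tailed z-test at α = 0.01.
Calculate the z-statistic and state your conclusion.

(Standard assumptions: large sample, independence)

H₀: p = 0.48, H₁: p ≠ 0.48
Standard error: SE = √(p₀(1-p₀)/n) = √(0.48×0.52/746) = 0.018292
z-statistic: z = (p̂ - p₀)/SE = (0.381 - 0.48)/0.018292 = -5.4122
Critical value: z_0.005 = ±2.576
p-value < 0.0001
Decision: reject H₀ at α = 0.01

Answer: z = -5.4122, reject H₀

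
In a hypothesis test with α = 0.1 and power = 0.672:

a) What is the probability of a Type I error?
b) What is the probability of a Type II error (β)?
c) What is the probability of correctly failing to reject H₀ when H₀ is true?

a) Type I error probability = α = 0.1
b) Power = P(reject H₀ | H₁ true) = 1 - β = 0.672, so Type II error probability = β = 1 - Power = 0.328
c) P(fail to reject H₀ | H₀ true) = 1 - α = 0.9

Answer: a) 0.1, b) 0.328, c) 0.9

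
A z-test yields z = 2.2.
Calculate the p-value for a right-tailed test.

Answer: p-value ≈ 0.0139

Derivation:
For z = 2.2:
p = P(Z > 2.2) = 1 - Φ(2.2) = 0.0139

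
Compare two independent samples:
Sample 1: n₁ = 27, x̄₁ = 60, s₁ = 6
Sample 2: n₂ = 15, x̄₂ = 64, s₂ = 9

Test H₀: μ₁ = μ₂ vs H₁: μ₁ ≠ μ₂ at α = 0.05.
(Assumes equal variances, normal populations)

Answer: t = -1.7267, fail to reject H₀

Derivation:
Pooled variance: s²_p = [26×6² + 14×9²]/(40) = 51.7500
s_p = 7.1937
SE = s_p×√(1/n₁ + 1/n₂) = 7.1937×√(1/27 + 1/15) = 2.3166
t = (x̄₁ - x̄₂)/SE = (60 - 64)/2.3166 = -1.7267
df = 40, t-critical = ±2.021
Decision: fail to reject H₀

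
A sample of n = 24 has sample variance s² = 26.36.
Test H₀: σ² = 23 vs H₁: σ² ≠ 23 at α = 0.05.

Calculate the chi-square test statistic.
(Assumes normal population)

Answer: χ² = 26.3600, fail to reject H₀

Derivation:
df = n - 1 = 23
χ² = (n-1)s²/σ₀² = 23×26.36/23 = 26.3600
Critical values: χ²_{0.975,23} = 11.689, χ²_{0.025,23} = 38.076
Rejection region: χ² < 11.689 or χ² > 38.076
Decision: fail to reject H₀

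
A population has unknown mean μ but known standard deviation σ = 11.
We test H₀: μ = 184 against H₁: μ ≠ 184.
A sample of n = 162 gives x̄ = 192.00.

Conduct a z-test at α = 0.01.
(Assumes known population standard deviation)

Standard error: SE = σ/√n = 11/√162 = 0.8642
z-statistic: z = (x̄ - μ₀)/SE = (192.00 - 184)/0.8642 = 9.2571
Critical value: ±2.576
p-value < 0.0001
Decision: reject H₀

Answer: z = 9.2571, reject H₀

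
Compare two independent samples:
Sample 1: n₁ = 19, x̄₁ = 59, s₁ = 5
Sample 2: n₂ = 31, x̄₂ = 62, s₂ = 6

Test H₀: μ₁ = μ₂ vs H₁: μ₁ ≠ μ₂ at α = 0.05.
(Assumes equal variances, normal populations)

Pooled variance: s²_p = [18×5² + 30×6²]/(48) = 31.8750
s_p = 5.6458
SE = s_p×√(1/n₁ + 1/n₂) = 5.6458×√(1/19 + 1/31) = 1.6450
t = (x̄₁ - x̄₂)/SE = (59 - 62)/1.6450 = -1.8237
df = 48, t-critical = ±2.011
Decision: fail to reject H₀

Answer: t = -1.8237, fail to reject H₀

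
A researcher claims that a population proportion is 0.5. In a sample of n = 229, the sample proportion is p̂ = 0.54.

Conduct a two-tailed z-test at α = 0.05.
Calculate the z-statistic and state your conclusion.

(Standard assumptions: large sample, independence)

Answer: z = 1.2106, fail to reject H₀

Derivation:
H₀: p = 0.5, H₁: p ≠ 0.5
Standard error: SE = √(p₀(1-p₀)/n) = √(0.5×0.5/229) = 0.033041
z-statistic: z = (p̂ - p₀)/SE = (0.54 - 0.5)/0.033041 = 1.2106
Critical value: z_0.025 = ±1.960
p-value = 0.2260
Decision: fail to reject H₀ at α = 0.05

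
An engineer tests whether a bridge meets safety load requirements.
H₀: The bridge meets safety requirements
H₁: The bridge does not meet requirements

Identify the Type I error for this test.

Answer: Unnecessarily closing a safe bridge for repairs

Derivation:
Type I error: rejecting H₀ when it is actually true (false positive).
Type II error: failing to reject H₀ when H₁ is actually true (false negative).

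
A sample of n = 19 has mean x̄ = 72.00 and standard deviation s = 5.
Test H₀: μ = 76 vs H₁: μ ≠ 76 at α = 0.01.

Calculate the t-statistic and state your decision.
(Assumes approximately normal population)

df = n - 1 = 18
SE = s/√n = 5/√19 = 1.1471
t = (x̄ - μ₀)/SE = (72.00 - 76)/1.1471 = -3.4871
Critical value: t_{0.005,18} = ±2.878
p-value ≈ 0.0026
Decision: reject H₀

Answer: t = -3.4871, reject H₀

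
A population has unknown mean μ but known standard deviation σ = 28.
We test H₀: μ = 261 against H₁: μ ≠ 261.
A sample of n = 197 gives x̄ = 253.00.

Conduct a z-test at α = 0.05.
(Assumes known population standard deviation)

Answer: z = -4.0102, reject H₀

Derivation:
Standard error: SE = σ/√n = 28/√197 = 1.9949
z-statistic: z = (x̄ - μ₀)/SE = (253.00 - 261)/1.9949 = -4.0102
Critical value: ±1.960
p-value = 0.0001
Decision: reject H₀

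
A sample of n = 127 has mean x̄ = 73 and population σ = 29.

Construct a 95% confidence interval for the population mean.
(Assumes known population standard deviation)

Answer: (67.9563, 78.0437)

Derivation:
Confidence level: 95%, α = 0.05
z_0.025 = 1.960
SE = σ/√n = 29/√127 = 2.5733
Margin of error = 1.960 × 2.5733 = 5.0437
CI: x̄ ± margin = 73 ± 5.0437
CI: (67.9563, 78.0437)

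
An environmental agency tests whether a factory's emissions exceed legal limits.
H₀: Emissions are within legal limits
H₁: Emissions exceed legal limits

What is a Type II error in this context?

A Type I error (probability α) occurs when we reject a true H₀.
A Type II error (probability β) occurs when we fail to reject a false H₀.

Answer: Failing to cite a factory whose emissions actually exceed the limit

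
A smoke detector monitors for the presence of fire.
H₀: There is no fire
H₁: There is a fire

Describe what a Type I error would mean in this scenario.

Type I error (α): Rejecting H₀ when H₀ is true
Type II error (β): Failing to reject H₀ when H₁ is true

Answer: The alarm sounds when there is no fire (false alarm)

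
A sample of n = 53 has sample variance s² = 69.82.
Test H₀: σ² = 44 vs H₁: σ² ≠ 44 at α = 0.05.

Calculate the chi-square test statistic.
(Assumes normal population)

Answer: χ² = 82.5145, reject H₀

Derivation:
df = n - 1 = 52
χ² = (n-1)s²/σ₀² = 52×69.82/44 = 82.5145
Critical values: χ²_{0.975,52} = 33.968, χ²_{0.025,52} = 73.810
Rejection region: χ² < 33.968 or χ² > 73.810
Decision: reject H₀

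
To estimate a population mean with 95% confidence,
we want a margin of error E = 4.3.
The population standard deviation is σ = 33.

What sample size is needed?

Answer: n = 227

Derivation:
z_0.025 = 1.960
n = (z×σ/E)² = (1.960×33/4.3)²
n = 226.2576
Round up: n = 227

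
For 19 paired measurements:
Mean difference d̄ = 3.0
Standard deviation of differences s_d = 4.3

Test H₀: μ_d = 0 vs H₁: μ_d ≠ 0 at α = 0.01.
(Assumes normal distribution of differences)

df = n - 1 = 18
SE = s_d/√n = 4.3/√19 = 0.9865
t = d̄/SE = 3.0/0.9865 = 3.0411
Critical value: t_{0.005,18} = ±2.878
p-value ≈ 0.0070
Decision: reject H₀

Answer: t = 3.0411, reject H₀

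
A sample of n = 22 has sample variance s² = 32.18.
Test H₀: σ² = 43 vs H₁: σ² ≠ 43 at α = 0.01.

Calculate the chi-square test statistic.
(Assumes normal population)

df = n - 1 = 21
χ² = (n-1)s²/σ₀² = 21×32.18/43 = 15.7158
Critical values: χ²_{0.995,21} = 8.034, χ²_{0.005,21} = 41.401
Rejection region: χ² < 8.034 or χ² > 41.401
Decision: fail to reject H₀

Answer: χ² = 15.7158, fail to reject H₀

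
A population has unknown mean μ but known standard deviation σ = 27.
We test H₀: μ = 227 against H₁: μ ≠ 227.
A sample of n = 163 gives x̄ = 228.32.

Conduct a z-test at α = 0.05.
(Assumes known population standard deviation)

Standard error: SE = σ/√n = 27/√163 = 2.1148
z-statistic: z = (x̄ - μ₀)/SE = (228.32 - 227)/2.1148 = 0.6242
Critical value: ±1.960
p-value = 0.5325
Decision: fail to reject H₀

Answer: z = 0.6242, fail to reject H₀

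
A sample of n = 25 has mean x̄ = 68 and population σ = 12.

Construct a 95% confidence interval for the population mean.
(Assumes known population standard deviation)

Confidence level: 95%, α = 0.05
z_0.025 = 1.960
SE = σ/√n = 12/√25 = 2.4000
Margin of error = 1.960 × 2.4000 = 4.7040
CI: x̄ ± margin = 68 ± 4.7040
CI: (63.2960, 72.7040)

Answer: (63.2960, 72.7040)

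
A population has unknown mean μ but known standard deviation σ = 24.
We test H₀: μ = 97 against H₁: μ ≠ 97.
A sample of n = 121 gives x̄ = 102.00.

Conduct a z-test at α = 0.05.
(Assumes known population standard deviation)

Answer: z = 2.2917, reject H₀

Derivation:
Standard error: SE = σ/√n = 24/√121 = 2.1818
z-statistic: z = (x̄ - μ₀)/SE = (102.00 - 97)/2.1818 = 2.2917
Critical value: ±1.960
p-value = 0.0219
Decision: reject H₀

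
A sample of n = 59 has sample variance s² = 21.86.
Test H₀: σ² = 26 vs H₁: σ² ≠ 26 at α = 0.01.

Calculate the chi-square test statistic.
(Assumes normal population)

Answer: χ² = 48.7646, fail to reject H₀

Derivation:
df = n - 1 = 58
χ² = (n-1)s²/σ₀² = 58×21.86/26 = 48.7646
Critical values: χ²_{0.995,58} = 34.008, χ²_{0.005,58} = 89.477
Rejection region: χ² < 34.008 or χ² > 89.477
Decision: fail to reject H₀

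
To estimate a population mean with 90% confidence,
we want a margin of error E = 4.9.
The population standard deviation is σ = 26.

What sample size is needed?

z_0.05 = 1.645
n = (z×σ/E)² = (1.645×26/4.9)²
n = 76.1880
Round up: n = 77

Answer: n = 77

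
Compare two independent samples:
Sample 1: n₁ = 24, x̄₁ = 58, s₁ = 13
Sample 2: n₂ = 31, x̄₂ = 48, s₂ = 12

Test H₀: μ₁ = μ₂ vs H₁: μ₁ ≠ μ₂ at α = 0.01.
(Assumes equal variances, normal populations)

Pooled variance: s²_p = [23×13² + 30×12²]/(53) = 154.8491
s_p = 12.4438
SE = s_p×√(1/n₁ + 1/n₂) = 12.4438×√(1/24 + 1/31) = 3.3834
t = (x̄₁ - x̄₂)/SE = (58 - 48)/3.3834 = 2.9556
df = 53, t-critical = ±2.672
Decision: reject H₀

Answer: t = 2.9556, reject H₀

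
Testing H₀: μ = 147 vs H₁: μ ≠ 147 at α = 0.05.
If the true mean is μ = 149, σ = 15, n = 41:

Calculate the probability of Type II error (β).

SE = σ/√n = 15/√41 = 2.3426
Critical values: μ₀ ± z_0.025×SE = 147 ± 1.960×2.3426
Acceptance region: (142.4085, 151.5915)
Under H₁ (μ = 149): z_high = (151.5915 - 149)/2.3426 = 1.1062, z_low = (142.4085 - 149)/2.3426 = -2.8138
β = P(not reject | H₁) = Φ(1.1062) - Φ(-2.8138) ≈ 0.8632

Answer: β ≈ 0.8632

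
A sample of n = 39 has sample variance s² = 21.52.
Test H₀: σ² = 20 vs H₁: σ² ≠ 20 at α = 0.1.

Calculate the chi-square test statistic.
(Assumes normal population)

df = n - 1 = 38
χ² = (n-1)s²/σ₀² = 38×21.52/20 = 40.8880
Critical values: χ²_{0.95,38} = 24.884, χ²_{0.05,38} = 53.384
Rejection region: χ² < 24.884 or χ² > 53.384
Decision: fail to reject H₀

Answer: χ² = 40.8880, fail to reject H₀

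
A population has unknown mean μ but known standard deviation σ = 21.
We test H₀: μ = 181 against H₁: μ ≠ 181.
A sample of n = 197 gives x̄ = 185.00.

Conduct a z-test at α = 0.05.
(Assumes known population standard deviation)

Answer: z = 2.6734, reject H₀

Derivation:
Standard error: SE = σ/√n = 21/√197 = 1.4962
z-statistic: z = (x̄ - μ₀)/SE = (185.00 - 181)/1.4962 = 2.6734
Critical value: ±1.960
p-value = 0.0075
Decision: reject H₀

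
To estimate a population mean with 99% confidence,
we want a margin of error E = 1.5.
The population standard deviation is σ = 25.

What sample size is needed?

z_0.005 = 2.576
n = (z×σ/E)² = (2.576×25/1.5)²
n = 1843.2711
Round up: n = 1844

Answer: n = 1844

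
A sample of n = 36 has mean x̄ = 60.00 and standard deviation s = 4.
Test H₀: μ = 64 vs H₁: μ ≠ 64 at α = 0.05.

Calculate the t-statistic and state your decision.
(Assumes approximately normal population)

Answer: t = -5.9997, reject H₀

Derivation:
df = n - 1 = 35
SE = s/√n = 4/√36 = 0.6667
t = (x̄ - μ₀)/SE = (60.00 - 64)/0.6667 = -5.9997
Critical value: t_{0.025,35} = ±2.030
p-value < 0.0001
Decision: reject H₀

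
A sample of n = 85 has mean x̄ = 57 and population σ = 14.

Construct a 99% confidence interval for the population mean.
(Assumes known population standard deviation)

Answer: (53.0883, 60.9117)

Derivation:
Confidence level: 99%, α = 0.01
z_0.005 = 2.576
SE = σ/√n = 14/√85 = 1.5185
Margin of error = 2.576 × 1.5185 = 3.9117
CI: x̄ ± margin = 57 ± 3.9117
CI: (53.0883, 60.9117)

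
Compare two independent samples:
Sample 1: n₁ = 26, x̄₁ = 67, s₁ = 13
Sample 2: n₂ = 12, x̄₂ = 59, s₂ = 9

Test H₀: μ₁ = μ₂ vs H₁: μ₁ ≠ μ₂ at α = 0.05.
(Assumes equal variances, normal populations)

Answer: t = 1.9229, fail to reject H₀

Derivation:
Pooled variance: s²_p = [25×13² + 11×9²]/(36) = 142.1111
s_p = 11.9210
SE = s_p×√(1/n₁ + 1/n₂) = 11.9210×√(1/26 + 1/12) = 4.1603
t = (x̄₁ - x̄₂)/SE = (67 - 59)/4.1603 = 1.9229
df = 36, t-critical = ±2.028
Decision: fail to reject H₀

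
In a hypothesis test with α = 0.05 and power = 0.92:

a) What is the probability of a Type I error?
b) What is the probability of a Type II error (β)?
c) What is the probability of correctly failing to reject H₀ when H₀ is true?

Answer: a) 0.05, b) 0.08, c) 0.95

Derivation:
a) Type I error probability = α = 0.05
b) Power = P(reject H₀ | H₁ true) = 1 - β = 0.92, so Type II error probability = β = 1 - Power = 0.08
c) P(fail to reject H₀ | H₀ true) = 1 - α = 0.95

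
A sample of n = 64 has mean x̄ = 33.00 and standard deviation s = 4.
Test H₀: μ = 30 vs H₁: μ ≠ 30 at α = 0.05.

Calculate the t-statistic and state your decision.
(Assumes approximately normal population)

df = n - 1 = 63
SE = s/√n = 4/√64 = 0.5000
t = (x̄ - μ₀)/SE = (33.00 - 30)/0.5000 = 6.0000
Critical value: t_{0.025,63} = ±1.998
p-value < 0.0001
Decision: reject H₀

Answer: t = 6.0000, reject H₀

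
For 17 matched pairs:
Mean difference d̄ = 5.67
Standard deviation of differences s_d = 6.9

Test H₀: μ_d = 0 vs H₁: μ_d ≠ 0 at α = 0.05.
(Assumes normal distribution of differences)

df = n - 1 = 16
SE = s_d/√n = 6.9/√17 = 1.6735
t = d̄/SE = 5.67/1.6735 = 3.3881
Critical value: t_{0.025,16} = ±2.120
p-value ≈ 0.0038
Decision: reject H₀

Answer: t = 3.3881, reject H₀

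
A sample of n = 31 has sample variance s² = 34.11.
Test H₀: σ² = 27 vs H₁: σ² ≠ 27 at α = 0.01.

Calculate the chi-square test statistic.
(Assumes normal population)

df = n - 1 = 30
χ² = (n-1)s²/σ₀² = 30×34.11/27 = 37.9000
Critical values: χ²_{0.995,30} = 13.787, χ²_{0.005,30} = 53.672
Rejection region: χ² < 13.787 or χ² > 53.672
Decision: fail to reject H₀

Answer: χ² = 37.9000, fail to reject H₀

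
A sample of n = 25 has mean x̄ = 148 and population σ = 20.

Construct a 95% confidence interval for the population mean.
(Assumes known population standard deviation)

Confidence level: 95%, α = 0.05
z_0.025 = 1.960
SE = σ/√n = 20/√25 = 4.0000
Margin of error = 1.960 × 4.0000 = 7.8400
CI: x̄ ± margin = 148 ± 7.8400
CI: (140.1600, 155.8400)

Answer: (140.1600, 155.8400)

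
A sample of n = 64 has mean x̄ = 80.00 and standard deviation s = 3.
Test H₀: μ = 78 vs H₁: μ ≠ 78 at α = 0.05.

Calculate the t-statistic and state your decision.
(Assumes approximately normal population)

df = n - 1 = 63
SE = s/√n = 3/√64 = 0.3750
t = (x̄ - μ₀)/SE = (80.00 - 78)/0.3750 = 5.3333
Critical value: t_{0.025,63} = ±1.998
p-value < 0.0001
Decision: reject H₀

Answer: t = 5.3333, reject H₀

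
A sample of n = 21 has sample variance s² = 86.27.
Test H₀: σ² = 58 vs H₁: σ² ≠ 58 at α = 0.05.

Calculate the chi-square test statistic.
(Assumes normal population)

Answer: χ² = 29.7483, fail to reject H₀

Derivation:
df = n - 1 = 20
χ² = (n-1)s²/σ₀² = 20×86.27/58 = 29.7483
Critical values: χ²_{0.975,20} = 9.591, χ²_{0.025,20} = 34.170
Rejection region: χ² < 9.591 or χ² > 34.170
Decision: fail to reject H₀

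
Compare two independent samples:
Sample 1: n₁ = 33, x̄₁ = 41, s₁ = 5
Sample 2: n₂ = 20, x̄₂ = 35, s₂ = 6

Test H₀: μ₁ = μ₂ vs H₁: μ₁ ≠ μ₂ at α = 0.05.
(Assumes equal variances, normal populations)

Answer: t = 3.9252, reject H₀

Derivation:
Pooled variance: s²_p = [32×5² + 19×6²]/(51) = 29.0980
s_p = 5.3943
SE = s_p×√(1/n₁ + 1/n₂) = 5.3943×√(1/33 + 1/20) = 1.5286
t = (x̄₁ - x̄₂)/SE = (41 - 35)/1.5286 = 3.9252
df = 51, t-critical = ±2.008
Decision: reject H₀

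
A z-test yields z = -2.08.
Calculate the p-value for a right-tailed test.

For z = -2.08:
p = P(Z > -2.08) = 1 - Φ(-2.08) = 0.9812

Answer: p-value ≈ 0.9812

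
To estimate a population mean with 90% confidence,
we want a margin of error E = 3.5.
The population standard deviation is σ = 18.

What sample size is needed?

Answer: n = 72

Derivation:
z_0.05 = 1.645
n = (z×σ/E)² = (1.645×18/3.5)²
n = 71.5716
Round up: n = 72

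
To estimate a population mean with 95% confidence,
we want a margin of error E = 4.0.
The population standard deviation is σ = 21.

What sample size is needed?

Answer: n = 106

Derivation:
z_0.025 = 1.960
n = (z×σ/E)² = (1.960×21/4.0)²
n = 105.8841
Round up: n = 106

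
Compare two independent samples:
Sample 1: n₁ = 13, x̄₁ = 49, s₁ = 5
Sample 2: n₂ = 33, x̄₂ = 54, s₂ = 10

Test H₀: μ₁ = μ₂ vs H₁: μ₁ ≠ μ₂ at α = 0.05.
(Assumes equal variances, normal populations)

Answer: t = -1.7120, fail to reject H₀

Derivation:
Pooled variance: s²_p = [12×5² + 32×10²]/(44) = 79.5455
s_p = 8.9188
SE = s_p×√(1/n₁ + 1/n₂) = 8.9188×√(1/13 + 1/33) = 2.9205
t = (x̄₁ - x̄₂)/SE = (49 - 54)/2.9205 = -1.7120
df = 44, t-critical = ±2.015
Decision: fail to reject H₀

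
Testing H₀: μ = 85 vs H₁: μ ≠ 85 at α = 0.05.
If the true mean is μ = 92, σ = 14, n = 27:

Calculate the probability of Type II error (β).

SE = σ/√n = 14/√27 = 2.6943
Critical values: μ₀ ± z_0.025×SE = 85 ± 1.960×2.6943
Acceptance region: (79.7192, 90.2808)
Under H₁ (μ = 92): z_high = (90.2808 - 92)/2.6943 = -0.6381, z_low = (79.7192 - 92)/2.6943 = -4.5581
β = P(not reject | H₁) = Φ(-0.6381) - Φ(-4.5581) ≈ 0.2617

Answer: β ≈ 0.2617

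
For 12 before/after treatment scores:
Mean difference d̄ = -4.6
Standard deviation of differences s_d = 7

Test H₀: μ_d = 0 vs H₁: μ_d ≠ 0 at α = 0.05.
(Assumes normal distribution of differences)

df = n - 1 = 11
SE = s_d/√n = 7/√12 = 2.0207
t = d̄/SE = -4.6/2.0207 = -2.2764
Critical value: t_{0.025,11} = ±2.201
p-value ≈ 0.0438
Decision: reject H₀

Answer: t = -2.2764, reject H₀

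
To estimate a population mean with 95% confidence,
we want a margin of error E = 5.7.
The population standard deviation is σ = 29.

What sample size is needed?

Answer: n = 100

Derivation:
z_0.025 = 1.960
n = (z×σ/E)² = (1.960×29/5.7)²
n = 99.4394
Round up: n = 100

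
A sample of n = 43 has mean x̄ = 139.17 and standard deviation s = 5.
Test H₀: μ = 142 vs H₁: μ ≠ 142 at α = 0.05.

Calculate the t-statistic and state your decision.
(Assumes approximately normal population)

Answer: t = -3.7115, reject H₀

Derivation:
df = n - 1 = 42
SE = s/√n = 5/√43 = 0.7625
t = (x̄ - μ₀)/SE = (139.17 - 142)/0.7625 = -3.7115
Critical value: t_{0.025,42} = ±2.018
p-value ≈ 0.0006
Decision: reject H₀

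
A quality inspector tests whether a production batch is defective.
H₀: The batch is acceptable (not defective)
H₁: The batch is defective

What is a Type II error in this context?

A Type I error (probability α) occurs when we reject a true H₀.
A Type II error (probability β) occurs when we fail to reject a false H₀.

Answer: Shipping a defective batch to customers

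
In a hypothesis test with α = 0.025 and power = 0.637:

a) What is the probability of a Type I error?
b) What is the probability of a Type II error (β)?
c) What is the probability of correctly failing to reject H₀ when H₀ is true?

a) Type I error probability = α = 0.025
b) Power = P(reject H₀ | H₁ true) = 1 - β = 0.637, so Type II error probability = β = 1 - Power = 0.363
c) P(fail to reject H₀ | H₀ true) = 1 - α = 0.975

Answer: a) 0.025, b) 0.363, c) 0.975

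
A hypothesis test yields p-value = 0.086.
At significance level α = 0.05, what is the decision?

Answer: fail to reject H₀

Derivation:
Compare p-value to α:
0.086 ≥ 0.05
Decision: fail to reject H₀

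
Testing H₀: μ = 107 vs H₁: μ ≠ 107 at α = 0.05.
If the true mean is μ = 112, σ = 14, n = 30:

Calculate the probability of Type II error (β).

SE = σ/√n = 14/√30 = 2.5560
Critical values: μ₀ ± z_0.025×SE = 107 ± 1.960×2.5560
Acceptance region: (101.9902, 112.0098)
Under H₁ (μ = 112): z_high = (112.0098 - 112)/2.5560 = 0.0038, z_low = (101.9902 - 112)/2.5560 = -3.9162
β = P(not reject | H₁) = Φ(0.0038) - Φ(-3.9162) ≈ 0.5015

Answer: β ≈ 0.5015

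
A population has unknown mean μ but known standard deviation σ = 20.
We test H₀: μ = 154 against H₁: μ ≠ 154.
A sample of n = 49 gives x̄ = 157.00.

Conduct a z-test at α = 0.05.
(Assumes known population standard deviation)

Answer: z = 1.0500, fail to reject H₀

Derivation:
Standard error: SE = σ/√n = 20/√49 = 2.8571
z-statistic: z = (x̄ - μ₀)/SE = (157.00 - 154)/2.8571 = 1.0500
Critical value: ±1.960
p-value = 0.2937
Decision: fail to reject H₀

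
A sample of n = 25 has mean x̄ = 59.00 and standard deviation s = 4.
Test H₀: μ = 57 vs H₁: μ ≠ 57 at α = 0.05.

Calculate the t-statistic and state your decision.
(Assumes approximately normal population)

df = n - 1 = 24
SE = s/√n = 4/√25 = 0.8000
t = (x̄ - μ₀)/SE = (59.00 - 57)/0.8000 = 2.5000
Critical value: t_{0.025,24} = ±2.064
p-value ≈ 0.0197
Decision: reject H₀

Answer: t = 2.5000, reject H₀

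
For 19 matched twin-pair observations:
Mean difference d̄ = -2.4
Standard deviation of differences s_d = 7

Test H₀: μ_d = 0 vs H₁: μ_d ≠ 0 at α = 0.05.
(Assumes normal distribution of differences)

df = n - 1 = 18
SE = s_d/√n = 7/√19 = 1.6059
t = d̄/SE = -2.4/1.6059 = -1.4945
Critical value: t_{0.025,18} = ±2.101
p-value ≈ 0.1524
Decision: fail to reject H₀

Answer: t = -1.4945, fail to reject H₀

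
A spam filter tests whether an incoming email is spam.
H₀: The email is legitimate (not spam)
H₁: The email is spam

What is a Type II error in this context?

Type I error: rejecting H₀ when it is actually true (false positive).
Type II error: failing to reject H₀ when H₁ is actually true (false negative).

Answer: Letting a spam email through to the inbox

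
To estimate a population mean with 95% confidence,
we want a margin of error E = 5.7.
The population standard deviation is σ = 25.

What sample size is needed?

z_0.025 = 1.960
n = (z×σ/E)² = (1.960×25/5.7)²
n = 73.8997
Round up: n = 74

Answer: n = 74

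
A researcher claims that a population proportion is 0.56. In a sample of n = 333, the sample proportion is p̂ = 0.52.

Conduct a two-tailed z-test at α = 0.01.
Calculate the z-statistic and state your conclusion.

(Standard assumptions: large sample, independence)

H₀: p = 0.56, H₁: p ≠ 0.56
Standard error: SE = √(p₀(1-p₀)/n) = √(0.56×0.44/333) = 0.027202
z-statistic: z = (p̂ - p₀)/SE = (0.52 - 0.56)/0.027202 = -1.4705
Critical value: z_0.005 = ±2.576
p-value = 0.1414
Decision: fail to reject H₀ at α = 0.01

Answer: z = -1.4705, fail to reject H₀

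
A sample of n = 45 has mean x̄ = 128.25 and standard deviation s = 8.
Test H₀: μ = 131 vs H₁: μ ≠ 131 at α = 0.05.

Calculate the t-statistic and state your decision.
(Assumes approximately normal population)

df = n - 1 = 44
SE = s/√n = 8/√45 = 1.1926
t = (x̄ - μ₀)/SE = (128.25 - 131)/1.1926 = -2.3059
Critical value: t_{0.025,44} = ±2.015
p-value ≈ 0.0259
Decision: reject H₀

Answer: t = -2.3059, reject H₀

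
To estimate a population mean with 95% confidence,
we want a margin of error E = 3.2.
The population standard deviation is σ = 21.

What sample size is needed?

z_0.025 = 1.960
n = (z×σ/E)² = (1.960×21/3.2)²
n = 165.4439
Round up: n = 166

Answer: n = 166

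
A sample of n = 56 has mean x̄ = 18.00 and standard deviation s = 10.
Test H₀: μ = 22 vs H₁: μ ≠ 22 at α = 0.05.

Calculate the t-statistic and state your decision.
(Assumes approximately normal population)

df = n - 1 = 55
SE = s/√n = 10/√56 = 1.3363
t = (x̄ - μ₀)/SE = (18.00 - 22)/1.3363 = -2.9933
Critical value: t_{0.025,55} = ±2.004
p-value ≈ 0.0041
Decision: reject H₀

Answer: t = -2.9933, reject H₀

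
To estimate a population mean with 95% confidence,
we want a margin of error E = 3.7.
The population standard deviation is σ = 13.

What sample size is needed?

z_0.025 = 1.960
n = (z×σ/E)² = (1.960×13/3.7)²
n = 47.4237
Round up: n = 48

Answer: n = 48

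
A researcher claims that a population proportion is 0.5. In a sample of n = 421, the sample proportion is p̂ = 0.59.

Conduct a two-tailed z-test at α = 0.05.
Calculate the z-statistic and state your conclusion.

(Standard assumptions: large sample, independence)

H₀: p = 0.5, H₁: p ≠ 0.5
Standard error: SE = √(p₀(1-p₀)/n) = √(0.5×0.5/421) = 0.024369
z-statistic: z = (p̂ - p₀)/SE = (0.59 - 0.5)/0.024369 = 3.6932
Critical value: z_0.025 = ±1.960
p-value = 0.0002
Decision: reject H₀ at α = 0.05

Answer: z = 3.6932, reject H₀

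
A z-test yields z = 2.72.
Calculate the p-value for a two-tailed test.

Answer: p-value ≈ 0.0065

Derivation:
For z = 2.72:
p = 2×P(Z > |2.72|) = 2×(1 - Φ(2.72)) = 0.0065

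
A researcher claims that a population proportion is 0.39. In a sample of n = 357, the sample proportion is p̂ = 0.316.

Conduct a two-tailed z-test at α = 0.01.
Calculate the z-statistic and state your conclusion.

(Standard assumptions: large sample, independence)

H₀: p = 0.39, H₁: p ≠ 0.39
Standard error: SE = √(p₀(1-p₀)/n) = √(0.39×0.61/357) = 0.025814
z-statistic: z = (p̂ - p₀)/SE = (0.316 - 0.39)/0.025814 = -2.8667
Critical value: z_0.005 = ±2.576
p-value = 0.0041
Decision: reject H₀ at α = 0.01

Answer: z = -2.8667, reject H₀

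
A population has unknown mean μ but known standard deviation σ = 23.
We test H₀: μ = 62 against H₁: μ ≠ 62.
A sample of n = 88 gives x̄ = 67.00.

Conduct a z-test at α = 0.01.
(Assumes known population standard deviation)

Answer: z = 2.0393, fail to reject H₀

Derivation:
Standard error: SE = σ/√n = 23/√88 = 2.4518
z-statistic: z = (x̄ - μ₀)/SE = (67.00 - 62)/2.4518 = 2.0393
Critical value: ±2.576
p-value = 0.0414
Decision: fail to reject H₀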